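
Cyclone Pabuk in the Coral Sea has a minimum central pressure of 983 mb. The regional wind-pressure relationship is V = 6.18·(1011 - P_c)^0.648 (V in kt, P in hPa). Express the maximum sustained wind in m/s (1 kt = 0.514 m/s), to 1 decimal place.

27.5 m/s

ΔP = 1011 − 983 = 28 mb.
V ≈ 6.18 × 28^0.648 = 6.18 × 8.665 ≈ 53.548 kt.
53.548 × 0.514 ≈ 27.52 m/s → 27.5 m/s.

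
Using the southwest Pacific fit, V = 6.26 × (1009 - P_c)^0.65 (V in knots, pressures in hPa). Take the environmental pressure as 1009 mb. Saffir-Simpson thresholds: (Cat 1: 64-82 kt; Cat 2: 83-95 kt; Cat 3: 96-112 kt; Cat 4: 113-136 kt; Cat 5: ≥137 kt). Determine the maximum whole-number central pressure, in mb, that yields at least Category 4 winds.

Category 4 begins at V = 113 kt.
Required ΔP = (113/6.26)^(1/0.65) = 18.051^1.538 ≈ 85.72 mb.
P_c ≤ 1009 − 85.72 = 923.28, so the highest integer P_c is 923 mb.

923 mb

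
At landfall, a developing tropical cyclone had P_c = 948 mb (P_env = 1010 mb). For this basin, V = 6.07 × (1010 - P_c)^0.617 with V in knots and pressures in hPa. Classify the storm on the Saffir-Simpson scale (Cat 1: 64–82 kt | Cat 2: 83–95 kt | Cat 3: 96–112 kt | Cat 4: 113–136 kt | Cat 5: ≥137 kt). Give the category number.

1

ΔP = 1010 − 948 = 62 mb.
V ≈ 6.07 × 62^0.617 = 6.07 × 12.76 ≈ 77 kt.
77 kt falls in the Category 1 band.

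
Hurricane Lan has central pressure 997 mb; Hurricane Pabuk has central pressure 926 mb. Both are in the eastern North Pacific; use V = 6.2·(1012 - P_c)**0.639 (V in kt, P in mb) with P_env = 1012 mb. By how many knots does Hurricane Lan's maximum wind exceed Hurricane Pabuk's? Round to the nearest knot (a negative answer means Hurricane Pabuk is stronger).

Hurricane Lan: ΔP = 15; V ≈ 6.2 × 15^0.639 ≈ 34.99 kt.
Hurricane Pabuk: ΔP = 86; V ≈ 6.2 × 86^0.639 ≈ 106.79 kt.
Difference ≈ 34.99 − 106.79 = -71.80 → -72 kt.

-72 kt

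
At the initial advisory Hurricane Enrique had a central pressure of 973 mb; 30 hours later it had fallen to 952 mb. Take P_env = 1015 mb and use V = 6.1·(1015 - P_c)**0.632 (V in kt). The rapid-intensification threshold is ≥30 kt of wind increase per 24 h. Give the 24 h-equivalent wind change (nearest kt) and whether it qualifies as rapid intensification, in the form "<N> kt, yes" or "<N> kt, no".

V₁: ΔP = 42, V ≈ 6.1 × 42^0.632 ≈ 64.75 kt.
V₂: ΔP = 63, V ≈ 6.1 × 63^0.632 ≈ 83.66 kt.
ΔV over 30 h = 18.91 kt → 24 h equivalent = 18.91 × 24/30 ≈ 15.13 kt.
15 kt < 30 kt ⇒ not rapid intensification.

15 kt, no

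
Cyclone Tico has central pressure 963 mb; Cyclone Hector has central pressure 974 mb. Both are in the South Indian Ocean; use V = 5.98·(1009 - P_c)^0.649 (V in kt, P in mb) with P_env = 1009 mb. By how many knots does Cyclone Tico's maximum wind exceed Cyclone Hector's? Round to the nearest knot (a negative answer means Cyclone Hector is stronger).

Cyclone Tico: ΔP = 46; V ≈ 5.98 × 46^0.649 ≈ 71.75 kt.
Cyclone Hector: ΔP = 35; V ≈ 5.98 × 35^0.649 ≈ 60.09 kt.
Difference ≈ 71.75 − 60.09 = 11.66 → 12 kt.

12 kt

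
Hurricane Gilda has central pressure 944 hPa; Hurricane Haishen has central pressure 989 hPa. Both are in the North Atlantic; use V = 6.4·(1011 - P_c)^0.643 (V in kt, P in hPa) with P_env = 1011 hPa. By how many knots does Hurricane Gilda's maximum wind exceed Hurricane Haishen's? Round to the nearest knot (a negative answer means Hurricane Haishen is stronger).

49 kt

Hurricane Gilda: ΔP = 67; V ≈ 6.4 × 67^0.643 ≈ 95.58 kt.
Hurricane Haishen: ΔP = 22; V ≈ 6.4 × 22^0.643 ≈ 46.70 kt.
Difference ≈ 95.58 − 46.70 = 48.88 → 49 kt.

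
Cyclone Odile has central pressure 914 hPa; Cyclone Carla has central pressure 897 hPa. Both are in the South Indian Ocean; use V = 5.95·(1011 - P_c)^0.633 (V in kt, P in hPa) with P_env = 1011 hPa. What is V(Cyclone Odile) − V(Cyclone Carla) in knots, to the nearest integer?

Cyclone Odile: ΔP = 97; V ≈ 5.95 × 97^0.633 ≈ 107.68 kt.
Cyclone Carla: ΔP = 114; V ≈ 5.95 × 114^0.633 ≈ 119.27 kt.
Difference ≈ 107.68 − 119.27 = -11.59 → -12 kt.

-12 kt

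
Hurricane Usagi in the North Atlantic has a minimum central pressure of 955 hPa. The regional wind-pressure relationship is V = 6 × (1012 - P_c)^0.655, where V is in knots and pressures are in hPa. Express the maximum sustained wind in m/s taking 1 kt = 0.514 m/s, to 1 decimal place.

ΔP = 1012 − 955 = 57 hPa.
V ≈ 6 × 57^0.655 = 6 × 14.129 ≈ 84.771 kt.
84.771 × 0.514 ≈ 43.57 m/s → 43.6 m/s.

43.6 m/s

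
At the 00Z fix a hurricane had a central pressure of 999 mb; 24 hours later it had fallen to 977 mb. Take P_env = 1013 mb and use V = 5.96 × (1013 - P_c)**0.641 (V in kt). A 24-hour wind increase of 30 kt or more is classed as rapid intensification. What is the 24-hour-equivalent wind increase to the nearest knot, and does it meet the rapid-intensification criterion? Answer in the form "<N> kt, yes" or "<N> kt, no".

V₁: ΔP = 14, V ≈ 5.96 × 14^0.641 ≈ 32.35 kt.
V₂: ΔP = 36, V ≈ 5.96 × 36^0.641 ≈ 59.27 kt.
ΔV over 24 h = 26.92 kt → 24 h equivalent = 26.92 × 24/24 ≈ 26.92 kt.
27 kt < 30 kt ⇒ not rapid intensification.

27 kt, no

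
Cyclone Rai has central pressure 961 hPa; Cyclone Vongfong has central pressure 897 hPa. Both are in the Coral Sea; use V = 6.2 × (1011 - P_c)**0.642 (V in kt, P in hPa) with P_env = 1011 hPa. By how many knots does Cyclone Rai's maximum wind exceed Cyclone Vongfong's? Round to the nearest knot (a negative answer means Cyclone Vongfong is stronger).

Cyclone Rai: ΔP = 50; V ≈ 6.2 × 50^0.642 ≈ 76.41 kt.
Cyclone Vongfong: ΔP = 114; V ≈ 6.2 × 114^0.642 ≈ 129.70 kt.
Difference ≈ 76.41 − 129.70 = -53.29 → -53 kt.

-53 kt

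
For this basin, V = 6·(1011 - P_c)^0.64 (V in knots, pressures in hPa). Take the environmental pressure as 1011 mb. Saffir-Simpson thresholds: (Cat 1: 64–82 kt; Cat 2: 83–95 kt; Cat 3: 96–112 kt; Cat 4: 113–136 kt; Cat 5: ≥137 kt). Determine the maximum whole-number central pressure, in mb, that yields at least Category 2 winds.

Category 2 begins at V = 83 kt.
Required ΔP = (83/6)^(1/0.64) = 13.833^1.562 ≈ 60.63 mb.
P_c ≤ 1011 − 60.63 = 950.37, so the highest integer P_c is 950 mb.

950 mb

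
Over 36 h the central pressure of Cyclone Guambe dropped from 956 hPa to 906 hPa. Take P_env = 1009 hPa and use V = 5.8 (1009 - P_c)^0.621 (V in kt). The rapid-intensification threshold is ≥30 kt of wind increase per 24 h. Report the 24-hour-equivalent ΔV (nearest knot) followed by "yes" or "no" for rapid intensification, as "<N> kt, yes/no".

V₁: ΔP = 53, V ≈ 5.8 × 53^0.621 ≈ 68.27 kt.
V₂: ΔP = 103, V ≈ 5.8 × 103^0.621 ≈ 103.13 kt.
ΔV over 36 h = 34.86 kt → 24 h equivalent = 34.86 × 24/36 ≈ 23.24 kt.
23 kt < 30 kt ⇒ not rapid intensification.

23 kt, no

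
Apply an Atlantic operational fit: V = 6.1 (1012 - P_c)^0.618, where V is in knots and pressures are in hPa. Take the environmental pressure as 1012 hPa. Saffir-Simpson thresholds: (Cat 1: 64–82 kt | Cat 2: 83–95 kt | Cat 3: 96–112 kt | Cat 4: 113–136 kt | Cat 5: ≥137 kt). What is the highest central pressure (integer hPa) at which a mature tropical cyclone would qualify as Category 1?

967 hPa

Category 1 begins at V = 64 kt.
Required ΔP = (64/6.1)^(1/0.618) = 10.492^1.618 ≈ 44.86 hPa.
P_c ≤ 1012 − 44.86 = 967.14, so the highest integer P_c is 967 hPa.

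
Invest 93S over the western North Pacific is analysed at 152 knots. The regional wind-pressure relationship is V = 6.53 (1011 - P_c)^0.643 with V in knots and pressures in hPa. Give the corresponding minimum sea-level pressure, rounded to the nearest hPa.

ΔP = (V / 6.53)^(1/0.643) = (152/6.53)^1.555.
152/6.53 = 23.277; 23.277^1.555 ≈ 133.62 hPa.
P_c = 1011 − 133.62 = 877.38 ≈ 877 hPa.

877 hPa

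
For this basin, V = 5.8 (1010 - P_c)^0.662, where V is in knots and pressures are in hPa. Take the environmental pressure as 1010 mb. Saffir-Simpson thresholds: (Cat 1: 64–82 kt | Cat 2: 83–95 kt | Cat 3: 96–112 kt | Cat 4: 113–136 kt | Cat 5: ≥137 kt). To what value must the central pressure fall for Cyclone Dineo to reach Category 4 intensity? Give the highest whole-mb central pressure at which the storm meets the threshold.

921 mb

Category 4 begins at V = 113 kt.
Required ΔP = (113/5.8)^(1/0.662) = 19.483^1.511 ≈ 88.74 mb.
P_c ≤ 1010 − 88.74 = 921.26, so the highest integer P_c is 921 mb.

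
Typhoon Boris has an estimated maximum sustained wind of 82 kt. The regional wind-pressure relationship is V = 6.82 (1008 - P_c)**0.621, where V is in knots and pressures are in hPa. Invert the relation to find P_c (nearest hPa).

ΔP = (V / 6.82)^(1/0.621) = (82/6.82)^1.610.
82/6.82 = 12.023; 12.023^1.610 ≈ 54.85 hPa.
P_c = 1008 − 54.85 = 953.15 ≈ 953 hPa.

953 hPa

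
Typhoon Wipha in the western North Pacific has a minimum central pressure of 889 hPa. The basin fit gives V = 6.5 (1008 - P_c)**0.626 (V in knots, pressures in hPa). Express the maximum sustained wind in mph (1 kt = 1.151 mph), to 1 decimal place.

ΔP = 1008 − 889 = 119 hPa.
V ≈ 6.5 × 119^0.626 = 6.5 × 19.920 ≈ 129.481 kt.
129.481 × 1.151 ≈ 149.03 mph → 149.0 mph.

149.0 mph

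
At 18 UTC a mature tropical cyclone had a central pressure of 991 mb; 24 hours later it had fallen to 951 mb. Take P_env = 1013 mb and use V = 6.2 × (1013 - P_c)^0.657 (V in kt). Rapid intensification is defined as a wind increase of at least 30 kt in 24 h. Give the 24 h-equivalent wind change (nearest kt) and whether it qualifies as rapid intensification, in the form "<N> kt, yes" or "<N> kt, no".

V₁: ΔP = 22, V ≈ 6.2 × 22^0.657 ≈ 47.25 kt.
V₂: ΔP = 62, V ≈ 6.2 × 62^0.657 ≈ 93.32 kt.
ΔV over 24 h = 46.07 kt → 24 h equivalent = 46.07 × 24/24 ≈ 46.07 kt.
46 kt ≥ 30 kt ⇒ rapid intensification.

46 kt, yes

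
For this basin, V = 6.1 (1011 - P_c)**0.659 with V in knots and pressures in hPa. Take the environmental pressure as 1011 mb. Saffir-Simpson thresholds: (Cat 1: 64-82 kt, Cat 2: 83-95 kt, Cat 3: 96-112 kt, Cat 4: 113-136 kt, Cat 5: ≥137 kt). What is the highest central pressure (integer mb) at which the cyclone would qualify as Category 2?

958 mb

Category 2 begins at V = 83 kt.
Required ΔP = (83/6.1)^(1/0.659) = 13.607^1.517 ≈ 52.53 mb.
P_c ≤ 1011 − 52.53 = 958.47, so the highest integer P_c is 958 mb.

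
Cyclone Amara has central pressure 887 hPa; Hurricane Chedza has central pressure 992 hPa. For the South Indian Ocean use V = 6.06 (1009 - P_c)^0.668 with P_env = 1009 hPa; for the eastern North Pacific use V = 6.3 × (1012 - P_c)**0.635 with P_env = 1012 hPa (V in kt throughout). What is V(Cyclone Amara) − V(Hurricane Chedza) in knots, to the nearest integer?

108 kt

Cyclone Amara: ΔP = 122; V ≈ 6.06 × 122^0.668 ≈ 150.02 kt.
Hurricane Chedza: ΔP = 20; V ≈ 6.3 × 20^0.635 ≈ 42.22 kt.
Difference ≈ 150.02 − 42.22 = 107.80 → 108 kt.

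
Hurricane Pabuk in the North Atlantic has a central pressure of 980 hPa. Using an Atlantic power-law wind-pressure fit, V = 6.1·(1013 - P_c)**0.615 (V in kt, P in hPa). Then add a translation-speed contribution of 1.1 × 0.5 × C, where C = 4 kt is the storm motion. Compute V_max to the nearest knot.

ΔP = 1013 − 980 = 33 hPa.
33^0.615 ≈ 8.588.
V ≈ 6.1 × 8.588 ≈ 52.4 kt.
Translation term: 1.1 × 0.5 × 4 = 2.2 kt.
Corrected V ≈ 54.6 kt → 55 kt.

55 kt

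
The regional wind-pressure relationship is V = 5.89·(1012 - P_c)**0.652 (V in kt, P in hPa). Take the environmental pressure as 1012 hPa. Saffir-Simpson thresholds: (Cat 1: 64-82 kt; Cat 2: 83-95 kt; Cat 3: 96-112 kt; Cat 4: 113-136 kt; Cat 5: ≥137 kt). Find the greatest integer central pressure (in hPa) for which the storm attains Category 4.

919 hPa

Category 4 begins at V = 113 kt.
Required ΔP = (113/5.89)^(1/0.652) = 19.185^1.534 ≈ 92.84 hPa.
P_c ≤ 1012 − 92.84 = 919.16, so the highest integer P_c is 919 hPa.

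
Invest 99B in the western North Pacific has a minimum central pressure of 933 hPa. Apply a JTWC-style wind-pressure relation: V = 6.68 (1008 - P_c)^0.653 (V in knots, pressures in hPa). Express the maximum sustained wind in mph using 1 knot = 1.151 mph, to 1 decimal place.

ΔP = 1008 − 933 = 75 hPa.
V ≈ 6.68 × 75^0.653 = 6.68 × 16.765 ≈ 111.993 kt.
111.993 × 1.151 ≈ 128.90 mph → 128.9 mph.

128.9 mph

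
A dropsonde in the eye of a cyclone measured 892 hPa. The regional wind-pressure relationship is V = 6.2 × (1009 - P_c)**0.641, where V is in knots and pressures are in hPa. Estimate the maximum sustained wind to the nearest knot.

ΔP = 1009 − 892 = 117 hPa.
117^0.641 ≈ 21.169.
V ≈ 6.2 × 21.169 ≈ 131.2 kt.

131 kt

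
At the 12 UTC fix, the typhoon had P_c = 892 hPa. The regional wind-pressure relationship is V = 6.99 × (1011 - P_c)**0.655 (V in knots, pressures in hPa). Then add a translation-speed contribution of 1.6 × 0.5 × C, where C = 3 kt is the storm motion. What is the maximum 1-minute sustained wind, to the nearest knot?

162 kt

ΔP = 1011 − 892 = 119 hPa.
119^0.655 ≈ 22.881.
V ≈ 6.99 × 22.881 ≈ 159.9 kt.
Translation term: 1.6 × 0.5 × 3 = 2.4 kt.
Corrected V ≈ 162.3 kt → 162 kt.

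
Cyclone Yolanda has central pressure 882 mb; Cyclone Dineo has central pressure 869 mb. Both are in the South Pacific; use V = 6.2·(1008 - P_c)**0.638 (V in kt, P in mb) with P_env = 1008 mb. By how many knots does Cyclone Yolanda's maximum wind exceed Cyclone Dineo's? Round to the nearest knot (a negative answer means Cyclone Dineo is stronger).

Cyclone Yolanda: ΔP = 126; V ≈ 6.2 × 126^0.638 ≈ 135.65 kt.
Cyclone Dineo: ΔP = 139; V ≈ 6.2 × 139^0.638 ≈ 144.42 kt.
Difference ≈ 135.65 − 144.42 = -8.77 → -9 kt.

-9 kt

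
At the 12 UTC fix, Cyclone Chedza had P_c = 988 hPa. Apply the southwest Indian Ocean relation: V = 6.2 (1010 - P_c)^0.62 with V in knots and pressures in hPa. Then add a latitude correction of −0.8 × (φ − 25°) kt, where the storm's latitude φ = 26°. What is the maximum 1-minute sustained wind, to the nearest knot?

41 kt

ΔP = 1010 − 988 = 22 hPa.
22^0.62 ≈ 6.797.
V ≈ 6.2 × 6.797 ≈ 42.1 kt.
Latitude correction: −0.8 × (26 − 25) = -0.8 kt.
Corrected V ≈ 41.3 kt → 41 kt.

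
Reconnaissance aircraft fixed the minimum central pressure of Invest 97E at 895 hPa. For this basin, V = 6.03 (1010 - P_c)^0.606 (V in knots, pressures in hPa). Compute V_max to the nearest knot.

107 kt

ΔP = 1010 − 895 = 115 hPa.
115^0.606 ≈ 17.733.
V ≈ 6.03 × 17.733 ≈ 106.9 kt.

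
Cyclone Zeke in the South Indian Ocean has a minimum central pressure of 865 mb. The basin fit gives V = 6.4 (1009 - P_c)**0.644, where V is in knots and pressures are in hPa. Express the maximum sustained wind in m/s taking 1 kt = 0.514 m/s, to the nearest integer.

ΔP = 1009 − 865 = 144 mb.
V ≈ 6.4 × 144^0.644 = 6.4 × 24.546 ≈ 157.096 kt.
157.096 × 0.514 ≈ 80.75 m/s → 81 m/s.

81 m/s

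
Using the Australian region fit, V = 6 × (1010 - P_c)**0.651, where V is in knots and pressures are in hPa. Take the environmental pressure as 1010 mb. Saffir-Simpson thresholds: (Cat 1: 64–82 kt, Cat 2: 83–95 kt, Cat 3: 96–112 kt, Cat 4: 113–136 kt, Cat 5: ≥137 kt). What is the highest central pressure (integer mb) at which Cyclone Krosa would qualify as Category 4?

919 mb

Category 4 begins at V = 113 kt.
Required ΔP = (113/6)^(1/0.651) = 18.833^1.536 ≈ 90.87 mb.
P_c ≤ 1010 − 90.87 = 919.13, so the highest integer P_c is 919 mb.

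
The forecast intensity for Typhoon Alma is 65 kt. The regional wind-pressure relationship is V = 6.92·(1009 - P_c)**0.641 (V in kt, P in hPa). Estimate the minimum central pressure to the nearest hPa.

ΔP = (V / 6.92)^(1/0.641) = (65/6.92)^1.560.
65/6.92 = 9.393; 9.393^1.560 ≈ 32.93 hPa.
P_c = 1009 − 32.93 = 976.07 ≈ 976 hPa.

976 hPa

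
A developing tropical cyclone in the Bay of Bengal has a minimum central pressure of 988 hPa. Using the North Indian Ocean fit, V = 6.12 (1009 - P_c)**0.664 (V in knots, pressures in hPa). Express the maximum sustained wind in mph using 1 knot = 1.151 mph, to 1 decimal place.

ΔP = 1009 − 988 = 21 hPa.
V ≈ 6.12 × 21^0.664 = 6.12 × 7.550 ≈ 46.207 kt.
46.207 × 1.151 ≈ 53.18 mph → 53.2 mph.

53.2 mph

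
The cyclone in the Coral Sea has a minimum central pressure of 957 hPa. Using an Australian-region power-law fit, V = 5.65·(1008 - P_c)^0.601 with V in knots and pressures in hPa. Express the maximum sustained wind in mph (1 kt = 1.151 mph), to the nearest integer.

ΔP = 1008 − 957 = 51 hPa.
V ≈ 5.65 × 51^0.601 = 5.65 × 10.623 ≈ 60.020 kt.
60.020 × 1.151 ≈ 69.08 mph → 69 mph.

69 mph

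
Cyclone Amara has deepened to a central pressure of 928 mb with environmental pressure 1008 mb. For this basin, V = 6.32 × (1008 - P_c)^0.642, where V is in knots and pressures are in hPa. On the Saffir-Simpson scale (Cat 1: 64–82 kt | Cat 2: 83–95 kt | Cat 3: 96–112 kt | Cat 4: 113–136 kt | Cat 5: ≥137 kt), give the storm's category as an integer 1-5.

3

ΔP = 1008 − 928 = 80 mb.
V ≈ 6.32 × 80^0.642 = 6.32 × 16.66 ≈ 105 kt.
105 kt falls in the Category 3 band.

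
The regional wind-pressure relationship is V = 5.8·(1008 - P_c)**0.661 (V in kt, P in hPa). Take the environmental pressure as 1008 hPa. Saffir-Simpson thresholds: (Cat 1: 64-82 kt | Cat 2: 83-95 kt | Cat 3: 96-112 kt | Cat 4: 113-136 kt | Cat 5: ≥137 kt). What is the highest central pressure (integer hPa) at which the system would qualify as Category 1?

970 hPa

Category 1 begins at V = 64 kt.
Required ΔP = (64/5.8)^(1/0.661) = 11.034^1.513 ≈ 37.80 hPa.
P_c ≤ 1008 − 37.80 = 970.20, so the highest integer P_c is 970 hPa.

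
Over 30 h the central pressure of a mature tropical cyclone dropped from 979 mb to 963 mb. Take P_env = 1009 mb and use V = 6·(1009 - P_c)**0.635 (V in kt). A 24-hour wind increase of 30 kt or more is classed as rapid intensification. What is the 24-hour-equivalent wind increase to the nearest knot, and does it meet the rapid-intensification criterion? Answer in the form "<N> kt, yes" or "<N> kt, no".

V₁: ΔP = 30, V ≈ 6 × 30^0.635 ≈ 52.01 kt.
V₂: ΔP = 46, V ≈ 6 × 46^0.635 ≈ 68.23 kt.
ΔV over 30 h = 16.22 kt → 24 h equivalent = 16.22 × 24/30 ≈ 12.98 kt.
13 kt < 30 kt ⇒ not rapid intensification.

13 kt, no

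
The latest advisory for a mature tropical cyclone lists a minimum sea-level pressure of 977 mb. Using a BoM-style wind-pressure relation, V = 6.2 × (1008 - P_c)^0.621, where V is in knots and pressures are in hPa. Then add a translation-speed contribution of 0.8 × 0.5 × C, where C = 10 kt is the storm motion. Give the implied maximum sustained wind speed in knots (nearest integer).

ΔP = 1008 − 977 = 31 mb.
31^0.621 ≈ 8.436.
V ≈ 6.2 × 8.436 ≈ 52.3 kt.
Translation term: 0.8 × 0.5 × 10 = 4 kt.
Corrected V ≈ 56.3 kt → 56 kt.

56 kt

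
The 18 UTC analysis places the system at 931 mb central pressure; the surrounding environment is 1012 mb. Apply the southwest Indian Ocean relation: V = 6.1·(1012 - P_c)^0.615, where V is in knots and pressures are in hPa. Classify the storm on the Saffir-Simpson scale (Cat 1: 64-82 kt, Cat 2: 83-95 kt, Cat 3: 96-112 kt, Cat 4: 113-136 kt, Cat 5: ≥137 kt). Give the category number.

2

ΔP = 1012 − 931 = 81 mb.
V ≈ 6.1 × 81^0.615 = 6.1 × 14.92 ≈ 91 kt.
91 kt falls in the Category 2 band.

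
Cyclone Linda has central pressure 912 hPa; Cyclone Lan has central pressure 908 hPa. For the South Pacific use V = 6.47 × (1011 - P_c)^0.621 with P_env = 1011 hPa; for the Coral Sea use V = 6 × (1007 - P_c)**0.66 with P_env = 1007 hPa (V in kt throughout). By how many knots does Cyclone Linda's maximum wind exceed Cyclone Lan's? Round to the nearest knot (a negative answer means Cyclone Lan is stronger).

Cyclone Linda: ΔP = 99; V ≈ 6.47 × 99^0.621 ≈ 112.25 kt.
Cyclone Lan: ΔP = 99; V ≈ 6 × 99^0.66 ≈ 124.53 kt.
Difference ≈ 112.25 − 124.53 = -12.28 → -12 kt.

-12 kt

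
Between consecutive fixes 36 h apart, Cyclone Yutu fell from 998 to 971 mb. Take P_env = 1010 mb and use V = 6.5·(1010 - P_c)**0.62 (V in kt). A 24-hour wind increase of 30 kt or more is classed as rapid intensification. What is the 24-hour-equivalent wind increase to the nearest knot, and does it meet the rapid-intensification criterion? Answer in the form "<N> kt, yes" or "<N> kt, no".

V₁: ΔP = 12, V ≈ 6.5 × 12^0.62 ≈ 30.34 kt.
V₂: ΔP = 39, V ≈ 6.5 × 39^0.62 ≈ 63.00 kt.
ΔV over 36 h = 32.66 kt → 24 h equivalent = 32.66 × 24/36 ≈ 21.77 kt.
22 kt < 30 kt ⇒ not rapid intensification.

22 kt, no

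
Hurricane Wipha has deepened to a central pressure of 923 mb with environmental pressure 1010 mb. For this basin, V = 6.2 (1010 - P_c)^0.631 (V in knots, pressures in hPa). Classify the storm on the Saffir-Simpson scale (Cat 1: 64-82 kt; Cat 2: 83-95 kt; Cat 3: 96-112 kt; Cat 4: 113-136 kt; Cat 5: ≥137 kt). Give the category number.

3

ΔP = 1010 − 923 = 87 mb.
V ≈ 6.2 × 87^0.631 = 6.2 × 16.74 ≈ 104 kt.
104 kt falls in the Category 3 band.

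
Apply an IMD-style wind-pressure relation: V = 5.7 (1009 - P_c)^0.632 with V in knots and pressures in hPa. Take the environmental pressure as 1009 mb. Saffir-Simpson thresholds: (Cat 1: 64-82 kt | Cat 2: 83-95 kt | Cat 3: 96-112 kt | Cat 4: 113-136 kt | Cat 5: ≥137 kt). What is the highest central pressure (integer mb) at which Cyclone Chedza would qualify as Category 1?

963 mb

Category 1 begins at V = 64 kt.
Required ΔP = (64/5.7)^(1/0.632) = 11.228^1.582 ≈ 45.91 mb.
P_c ≤ 1009 − 45.91 = 963.09, so the highest integer P_c is 963 mb.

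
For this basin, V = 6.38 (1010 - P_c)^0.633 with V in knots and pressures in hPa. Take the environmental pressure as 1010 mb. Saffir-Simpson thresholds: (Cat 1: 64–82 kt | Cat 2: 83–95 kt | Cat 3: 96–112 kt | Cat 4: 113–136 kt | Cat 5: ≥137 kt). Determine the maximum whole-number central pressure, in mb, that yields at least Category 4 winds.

916 mb

Category 4 begins at V = 113 kt.
Required ΔP = (113/6.38)^(1/0.633) = 17.712^1.580 ≈ 93.75 mb.
P_c ≤ 1010 − 93.75 = 916.25, so the highest integer P_c is 916 mb.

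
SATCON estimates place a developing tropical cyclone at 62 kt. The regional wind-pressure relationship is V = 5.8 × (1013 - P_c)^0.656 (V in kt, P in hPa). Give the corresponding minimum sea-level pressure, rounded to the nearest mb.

ΔP = (V / 5.8)^(1/0.656) = (62/5.8)^1.524.
62/5.8 = 10.690; 10.690^1.524 ≈ 37.03 mb.
P_c = 1013 − 37.03 = 975.97 ≈ 976 mb.

976 mb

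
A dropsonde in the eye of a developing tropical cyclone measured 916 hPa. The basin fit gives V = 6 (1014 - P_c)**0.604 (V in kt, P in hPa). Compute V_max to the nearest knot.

96 kt

ΔP = 1014 − 916 = 98 hPa.
98^0.604 ≈ 15.948.
V ≈ 6 × 15.948 ≈ 95.7 kt.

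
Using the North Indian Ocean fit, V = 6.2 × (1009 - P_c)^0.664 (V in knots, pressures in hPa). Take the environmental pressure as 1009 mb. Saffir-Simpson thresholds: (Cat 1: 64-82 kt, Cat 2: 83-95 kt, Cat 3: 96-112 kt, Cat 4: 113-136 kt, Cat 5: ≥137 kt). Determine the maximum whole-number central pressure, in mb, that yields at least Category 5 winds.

903 mb

Category 5 begins at V = 137 kt.
Required ΔP = (137/6.2)^(1/0.664) = 22.097^1.506 ≈ 105.83 mb.
P_c ≤ 1009 − 105.83 = 903.17, so the highest integer P_c is 903 mb.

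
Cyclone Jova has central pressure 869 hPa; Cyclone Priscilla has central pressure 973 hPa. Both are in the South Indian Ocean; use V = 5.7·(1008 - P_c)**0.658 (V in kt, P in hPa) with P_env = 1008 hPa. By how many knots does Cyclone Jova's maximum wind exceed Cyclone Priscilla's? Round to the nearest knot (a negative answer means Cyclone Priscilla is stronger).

Cyclone Jova: ΔP = 139; V ≈ 5.7 × 139^0.658 ≈ 146.55 kt.
Cyclone Priscilla: ΔP = 35; V ≈ 5.7 × 35^0.658 ≈ 59.14 kt.
Difference ≈ 146.55 − 59.14 = 87.41 → 87 kt.

87 kt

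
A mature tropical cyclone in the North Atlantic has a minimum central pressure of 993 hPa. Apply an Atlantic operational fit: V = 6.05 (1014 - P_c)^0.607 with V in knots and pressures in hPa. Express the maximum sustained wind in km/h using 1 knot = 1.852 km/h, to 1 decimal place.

ΔP = 1014 − 993 = 21 hPa.
V ≈ 6.05 × 21^0.607 = 6.05 × 6.347 ≈ 38.401 kt.
38.401 × 1.852 ≈ 71.12 km/h → 71.1 km/h.

71.1 km/h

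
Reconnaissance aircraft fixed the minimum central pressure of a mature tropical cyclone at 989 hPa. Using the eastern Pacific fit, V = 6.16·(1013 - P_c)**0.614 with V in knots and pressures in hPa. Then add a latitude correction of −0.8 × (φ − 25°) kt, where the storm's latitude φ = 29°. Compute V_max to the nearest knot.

ΔP = 1013 − 989 = 24 hPa.
24^0.614 ≈ 7.038.
V ≈ 6.16 × 7.038 ≈ 43.4 kt.
Latitude correction: −0.8 × (29 − 25) = -3.2 kt.
Corrected V ≈ 40.2 kt → 40 kt.

40 kt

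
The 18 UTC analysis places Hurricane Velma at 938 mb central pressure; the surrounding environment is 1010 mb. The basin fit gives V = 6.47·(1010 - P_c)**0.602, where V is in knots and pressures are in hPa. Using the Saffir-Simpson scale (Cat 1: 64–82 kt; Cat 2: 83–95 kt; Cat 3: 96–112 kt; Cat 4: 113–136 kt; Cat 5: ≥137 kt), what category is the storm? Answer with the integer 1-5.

2

ΔP = 1010 − 938 = 72 mb.
V ≈ 6.47 × 72^0.602 = 6.47 × 13.13 ≈ 85 kt.
85 kt falls in the Category 2 band.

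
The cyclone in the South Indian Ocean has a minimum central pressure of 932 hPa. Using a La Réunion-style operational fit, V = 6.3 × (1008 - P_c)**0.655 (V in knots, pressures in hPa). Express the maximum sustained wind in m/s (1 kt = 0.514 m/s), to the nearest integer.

55 m/s

ΔP = 1008 − 932 = 76 hPa.
V ≈ 6.3 × 76^0.655 = 6.3 × 17.058 ≈ 107.467 kt.
107.467 × 0.514 ≈ 55.24 m/s → 55 m/s.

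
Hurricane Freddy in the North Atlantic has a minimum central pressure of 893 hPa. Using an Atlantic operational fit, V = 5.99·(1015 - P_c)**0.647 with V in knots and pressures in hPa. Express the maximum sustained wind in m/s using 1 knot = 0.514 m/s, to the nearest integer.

ΔP = 1015 − 893 = 122 hPa.
V ≈ 5.99 × 122^0.647 = 5.99 × 22.381 ≈ 134.061 kt.
134.061 × 0.514 ≈ 68.91 m/s → 69 m/s.

69 m/s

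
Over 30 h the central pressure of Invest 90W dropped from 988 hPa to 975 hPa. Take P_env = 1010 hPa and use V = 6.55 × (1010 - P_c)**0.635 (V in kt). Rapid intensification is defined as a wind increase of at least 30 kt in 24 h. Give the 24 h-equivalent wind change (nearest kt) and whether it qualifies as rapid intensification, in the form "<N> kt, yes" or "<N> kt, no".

V₁: ΔP = 22, V ≈ 6.55 × 22^0.635 ≈ 46.63 kt.
V₂: ΔP = 35, V ≈ 6.55 × 35^0.635 ≈ 62.62 kt.
ΔV over 30 h = 15.99 kt → 24 h equivalent = 15.99 × 24/30 ≈ 12.79 kt.
13 kt < 30 kt ⇒ not rapid intensification.

13 kt, no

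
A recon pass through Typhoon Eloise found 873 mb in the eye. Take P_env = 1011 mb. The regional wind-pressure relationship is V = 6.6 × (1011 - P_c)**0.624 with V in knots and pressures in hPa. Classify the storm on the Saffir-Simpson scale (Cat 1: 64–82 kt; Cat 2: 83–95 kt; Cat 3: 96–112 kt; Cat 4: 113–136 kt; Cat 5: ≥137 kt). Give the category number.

ΔP = 1011 − 873 = 138 mb.
V ≈ 6.6 × 138^0.624 = 6.6 × 21.64 ≈ 143 kt.
143 kt falls in the Category 5 band.

5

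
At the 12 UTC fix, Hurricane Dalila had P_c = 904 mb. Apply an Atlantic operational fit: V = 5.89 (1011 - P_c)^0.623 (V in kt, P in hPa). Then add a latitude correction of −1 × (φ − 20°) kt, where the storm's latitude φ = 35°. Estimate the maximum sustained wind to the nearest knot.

93 kt

ΔP = 1011 − 904 = 107 mb.
107^0.623 ≈ 18.378.
V ≈ 5.89 × 18.378 ≈ 108.2 kt.
Latitude correction: −1 × (35 − 20) = -15 kt.
Corrected V ≈ 93.2 kt → 93 kt.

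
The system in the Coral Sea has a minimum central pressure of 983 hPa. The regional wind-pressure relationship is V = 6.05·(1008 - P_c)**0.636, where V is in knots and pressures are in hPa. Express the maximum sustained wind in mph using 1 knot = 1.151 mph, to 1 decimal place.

53.9 mph

ΔP = 1008 − 983 = 25 hPa.
V ≈ 6.05 × 25^0.636 = 6.05 × 7.746 ≈ 46.865 kt.
46.865 × 1.151 ≈ 53.94 mph → 53.9 mph.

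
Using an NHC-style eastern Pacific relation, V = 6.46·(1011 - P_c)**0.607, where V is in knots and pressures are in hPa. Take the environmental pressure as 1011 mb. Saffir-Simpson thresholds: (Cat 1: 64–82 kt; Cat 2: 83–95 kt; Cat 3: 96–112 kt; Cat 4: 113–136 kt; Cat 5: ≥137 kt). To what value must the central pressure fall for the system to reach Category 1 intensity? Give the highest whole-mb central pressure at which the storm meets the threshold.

967 mb

Category 1 begins at V = 64 kt.
Required ΔP = (64/6.46)^(1/0.607) = 9.907^1.647 ≈ 43.73 mb.
P_c ≤ 1011 − 43.73 = 967.27, so the highest integer P_c is 967 mb.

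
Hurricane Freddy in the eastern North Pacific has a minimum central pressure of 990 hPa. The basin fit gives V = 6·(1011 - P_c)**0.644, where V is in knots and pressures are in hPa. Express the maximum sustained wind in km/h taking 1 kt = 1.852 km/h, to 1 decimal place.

78.9 km/h

ΔP = 1011 − 990 = 21 hPa.
V ≈ 6 × 21^0.644 = 6 × 7.104 ≈ 42.625 kt.
42.625 × 1.852 ≈ 78.94 km/h → 78.9 km/h.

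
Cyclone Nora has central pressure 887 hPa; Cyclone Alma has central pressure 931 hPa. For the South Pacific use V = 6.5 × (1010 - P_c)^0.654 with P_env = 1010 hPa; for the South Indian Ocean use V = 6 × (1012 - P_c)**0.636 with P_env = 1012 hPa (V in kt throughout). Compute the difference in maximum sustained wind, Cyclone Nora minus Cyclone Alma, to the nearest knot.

53 kt

Cyclone Nora: ΔP = 123; V ≈ 6.5 × 123^0.654 ≈ 151.26 kt.
Cyclone Alma: ΔP = 81; V ≈ 6 × 81^0.636 ≈ 98.16 kt.
Difference ≈ 151.26 − 98.16 = 53.10 → 53 kt.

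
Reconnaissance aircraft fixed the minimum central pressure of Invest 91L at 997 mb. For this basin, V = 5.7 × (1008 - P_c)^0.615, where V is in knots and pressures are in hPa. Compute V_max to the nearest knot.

ΔP = 1008 − 997 = 11 mb.
11^0.615 ≈ 4.370.
V ≈ 5.7 × 4.370 ≈ 24.9 kt.

25 kt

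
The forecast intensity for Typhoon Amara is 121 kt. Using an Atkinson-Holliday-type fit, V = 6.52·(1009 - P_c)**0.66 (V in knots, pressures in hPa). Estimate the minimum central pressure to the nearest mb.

925 mb

ΔP = (V / 6.52)^(1/0.66) = (121/6.52)^1.515.
121/6.52 = 18.558; 18.558^1.515 ≈ 83.57 mb.
P_c = 1009 − 83.57 = 925.43 ≈ 925 mb.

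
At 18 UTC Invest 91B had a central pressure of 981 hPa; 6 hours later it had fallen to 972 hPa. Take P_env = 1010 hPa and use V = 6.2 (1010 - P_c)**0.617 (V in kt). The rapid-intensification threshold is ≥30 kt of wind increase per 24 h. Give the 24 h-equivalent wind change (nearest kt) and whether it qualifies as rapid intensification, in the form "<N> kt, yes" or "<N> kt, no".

V₁: ΔP = 29, V ≈ 6.2 × 29^0.617 ≈ 49.51 kt.
V₂: ΔP = 38, V ≈ 6.2 × 38^0.617 ≈ 58.49 kt.
ΔV over 6 h = 8.98 kt → 24 h equivalent = 8.98 × 24/6 ≈ 35.92 kt.
36 kt ≥ 30 kt ⇒ rapid intensification.

36 kt, yes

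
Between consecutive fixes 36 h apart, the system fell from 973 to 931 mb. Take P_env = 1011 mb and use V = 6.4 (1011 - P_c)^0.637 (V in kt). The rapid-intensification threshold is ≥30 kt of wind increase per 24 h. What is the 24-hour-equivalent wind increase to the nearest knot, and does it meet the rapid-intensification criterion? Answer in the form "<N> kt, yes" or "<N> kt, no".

V₁: ΔP = 38, V ≈ 6.4 × 38^0.637 ≈ 64.94 kt.
V₂: ΔP = 80, V ≈ 6.4 × 80^0.637 ≈ 104.34 kt.
ΔV over 36 h = 39.40 kt → 24 h equivalent = 39.40 × 24/36 ≈ 26.27 kt.
26 kt < 30 kt ⇒ not rapid intensification.

26 kt, no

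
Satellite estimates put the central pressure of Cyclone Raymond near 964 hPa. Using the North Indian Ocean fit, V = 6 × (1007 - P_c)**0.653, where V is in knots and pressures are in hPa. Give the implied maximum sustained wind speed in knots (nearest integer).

ΔP = 1007 − 964 = 43 hPa.
43^0.653 ≈ 11.659.
V ≈ 6 × 11.659 ≈ 70.0 kt.

70 kt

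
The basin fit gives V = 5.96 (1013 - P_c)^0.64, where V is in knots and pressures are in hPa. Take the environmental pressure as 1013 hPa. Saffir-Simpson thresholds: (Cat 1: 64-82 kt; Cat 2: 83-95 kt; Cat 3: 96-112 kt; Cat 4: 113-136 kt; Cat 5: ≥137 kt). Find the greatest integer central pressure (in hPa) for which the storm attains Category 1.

Category 1 begins at V = 64 kt.
Required ΔP = (64/5.96)^(1/0.64) = 10.738^1.562 ≈ 40.82 hPa.
P_c ≤ 1013 − 40.82 = 972.18, so the highest integer P_c is 972 hPa.

972 hPa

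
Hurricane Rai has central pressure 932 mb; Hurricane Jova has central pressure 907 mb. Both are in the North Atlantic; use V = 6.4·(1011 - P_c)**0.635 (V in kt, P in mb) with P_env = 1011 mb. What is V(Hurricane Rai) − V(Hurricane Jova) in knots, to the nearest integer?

Hurricane Rai: ΔP = 79; V ≈ 6.4 × 79^0.635 ≈ 102.61 kt.
Hurricane Jova: ΔP = 104; V ≈ 6.4 × 104^0.635 ≈ 122.18 kt.
Difference ≈ 102.61 − 122.18 = -19.57 → -20 kt.

-20 kt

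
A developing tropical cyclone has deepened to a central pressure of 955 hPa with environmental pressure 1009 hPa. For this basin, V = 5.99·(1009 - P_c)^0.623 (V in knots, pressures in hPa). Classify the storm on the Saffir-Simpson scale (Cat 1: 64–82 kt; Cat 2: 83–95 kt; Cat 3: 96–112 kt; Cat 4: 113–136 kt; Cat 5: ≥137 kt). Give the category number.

1

ΔP = 1009 − 955 = 54 hPa.
V ≈ 5.99 × 54^0.623 = 5.99 × 12.00 ≈ 72 kt.
72 kt falls in the Category 1 band.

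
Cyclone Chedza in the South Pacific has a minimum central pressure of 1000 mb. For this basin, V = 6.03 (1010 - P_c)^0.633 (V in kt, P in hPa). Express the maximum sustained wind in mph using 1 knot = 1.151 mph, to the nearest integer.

ΔP = 1010 − 1000 = 10 mb.
V ≈ 6.03 × 10^0.633 = 6.03 × 4.295 ≈ 25.901 kt.
25.901 × 1.151 ≈ 29.81 mph → 30 mph.

30 mph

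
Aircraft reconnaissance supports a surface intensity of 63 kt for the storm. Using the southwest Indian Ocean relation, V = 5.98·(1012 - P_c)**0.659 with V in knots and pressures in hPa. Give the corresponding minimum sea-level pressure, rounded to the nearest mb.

ΔP = (V / 5.98)^(1/0.659) = (63/5.98)^1.517.
63/5.98 = 10.535; 10.535^1.517 ≈ 35.63 mb.
P_c = 1012 − 35.63 = 976.37 ≈ 976 mb.

976 mb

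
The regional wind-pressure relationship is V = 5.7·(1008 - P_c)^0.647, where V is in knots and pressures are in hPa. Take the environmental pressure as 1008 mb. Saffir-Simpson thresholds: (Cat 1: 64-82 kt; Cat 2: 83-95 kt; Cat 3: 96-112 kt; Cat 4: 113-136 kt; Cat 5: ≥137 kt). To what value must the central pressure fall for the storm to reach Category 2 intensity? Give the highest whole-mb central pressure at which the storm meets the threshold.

Category 2 begins at V = 83 kt.
Required ΔP = (83/5.7)^(1/0.647) = 14.561^1.546 ≈ 62.78 mb.
P_c ≤ 1008 − 62.78 = 945.22, so the highest integer P_c is 945 mb.

945 mb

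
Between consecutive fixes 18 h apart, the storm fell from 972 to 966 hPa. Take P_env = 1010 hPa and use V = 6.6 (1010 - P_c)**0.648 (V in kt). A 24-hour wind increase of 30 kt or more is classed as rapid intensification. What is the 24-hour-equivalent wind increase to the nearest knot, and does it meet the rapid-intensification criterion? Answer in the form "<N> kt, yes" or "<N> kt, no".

V₁: ΔP = 38, V ≈ 6.6 × 38^0.648 ≈ 69.70 kt.
V₂: ΔP = 44, V ≈ 6.6 × 44^0.648 ≈ 76.65 kt.
ΔV over 18 h = 6.95 kt → 24 h equivalent = 6.95 × 24/18 ≈ 9.27 kt.
9 kt < 30 kt ⇒ not rapid intensification.

9 kt, no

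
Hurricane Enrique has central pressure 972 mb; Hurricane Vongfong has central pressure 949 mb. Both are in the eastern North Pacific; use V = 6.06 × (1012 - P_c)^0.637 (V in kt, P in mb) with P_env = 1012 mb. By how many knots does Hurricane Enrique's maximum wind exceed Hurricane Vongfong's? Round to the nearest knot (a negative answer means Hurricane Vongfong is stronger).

Hurricane Enrique: ΔP = 40; V ≈ 6.06 × 40^0.637 ≈ 63.53 kt.
Hurricane Vongfong: ΔP = 63; V ≈ 6.06 × 63^0.637 ≈ 84.85 kt.
Difference ≈ 63.53 − 84.85 = -21.32 → -21 kt.

-21 kt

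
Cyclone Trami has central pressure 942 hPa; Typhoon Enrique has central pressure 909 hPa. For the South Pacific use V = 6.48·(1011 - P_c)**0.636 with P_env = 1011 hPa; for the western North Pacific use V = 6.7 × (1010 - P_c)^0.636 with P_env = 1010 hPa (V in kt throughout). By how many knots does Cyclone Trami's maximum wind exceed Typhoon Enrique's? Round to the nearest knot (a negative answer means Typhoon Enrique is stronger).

Cyclone Trami: ΔP = 69; V ≈ 6.48 × 69^0.636 ≈ 95.74 kt.
Typhoon Enrique: ΔP = 101; V ≈ 6.7 × 101^0.636 ≈ 126.13 kt.
Difference ≈ 95.74 − 126.13 = -30.39 → -30 kt.

-30 kt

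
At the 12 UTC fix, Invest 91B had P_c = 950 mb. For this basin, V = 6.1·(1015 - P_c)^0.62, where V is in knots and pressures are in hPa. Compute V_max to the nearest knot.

81 kt

ΔP = 1015 − 950 = 65 mb.
65^0.62 ≈ 13.305.
V ≈ 6.1 × 13.305 ≈ 81.2 kt.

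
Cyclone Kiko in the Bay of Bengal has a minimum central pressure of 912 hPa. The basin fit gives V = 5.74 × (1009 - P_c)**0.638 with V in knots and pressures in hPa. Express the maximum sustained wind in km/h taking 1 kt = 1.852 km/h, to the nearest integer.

ΔP = 1009 − 912 = 97 hPa.
V ≈ 5.74 × 97^0.638 = 5.74 × 18.517 ≈ 106.285 kt.
106.285 × 1.852 ≈ 196.84 km/h → 197 km/h.

197 km/h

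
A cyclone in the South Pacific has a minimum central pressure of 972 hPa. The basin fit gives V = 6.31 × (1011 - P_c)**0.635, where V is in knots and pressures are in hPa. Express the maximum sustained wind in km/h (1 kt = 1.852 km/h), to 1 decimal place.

119.7 km/h

ΔP = 1011 − 972 = 39 hPa.
V ≈ 6.31 × 39^0.635 = 6.31 × 10.241 ≈ 64.618 kt.
64.618 × 1.852 ≈ 119.67 km/h → 119.7 km/h.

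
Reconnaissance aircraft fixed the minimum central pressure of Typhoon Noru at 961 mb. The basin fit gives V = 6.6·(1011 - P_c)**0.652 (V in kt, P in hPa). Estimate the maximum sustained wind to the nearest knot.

ΔP = 1011 − 961 = 50 mb.
50^0.652 ≈ 12.815.
V ≈ 6.6 × 12.815 ≈ 84.6 kt.

85 kt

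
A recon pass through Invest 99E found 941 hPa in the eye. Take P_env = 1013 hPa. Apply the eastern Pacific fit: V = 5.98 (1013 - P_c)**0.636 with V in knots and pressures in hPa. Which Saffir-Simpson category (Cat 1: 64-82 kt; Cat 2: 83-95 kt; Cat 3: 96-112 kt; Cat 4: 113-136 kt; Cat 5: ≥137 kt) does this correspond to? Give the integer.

ΔP = 1013 − 941 = 72 hPa.
V ≈ 5.98 × 72^0.636 = 5.98 × 15.18 ≈ 91 kt.
91 kt falls in the Category 2 band.

2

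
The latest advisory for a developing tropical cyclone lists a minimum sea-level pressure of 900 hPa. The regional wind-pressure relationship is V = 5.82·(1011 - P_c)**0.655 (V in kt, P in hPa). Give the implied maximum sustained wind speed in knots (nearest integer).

ΔP = 1011 − 900 = 111 hPa.
111^0.655 ≈ 21.862.
V ≈ 5.82 × 21.862 ≈ 127.2 kt.

127 kt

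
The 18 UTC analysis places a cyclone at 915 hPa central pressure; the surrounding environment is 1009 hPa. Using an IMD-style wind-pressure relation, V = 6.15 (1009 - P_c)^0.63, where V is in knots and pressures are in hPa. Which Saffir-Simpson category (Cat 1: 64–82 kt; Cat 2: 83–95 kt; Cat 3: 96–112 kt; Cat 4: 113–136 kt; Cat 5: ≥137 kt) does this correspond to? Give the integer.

ΔP = 1009 − 915 = 94 hPa.
V ≈ 6.15 × 94^0.63 = 6.15 × 17.50 ≈ 108 kt.
108 kt falls in the Category 3 band.

3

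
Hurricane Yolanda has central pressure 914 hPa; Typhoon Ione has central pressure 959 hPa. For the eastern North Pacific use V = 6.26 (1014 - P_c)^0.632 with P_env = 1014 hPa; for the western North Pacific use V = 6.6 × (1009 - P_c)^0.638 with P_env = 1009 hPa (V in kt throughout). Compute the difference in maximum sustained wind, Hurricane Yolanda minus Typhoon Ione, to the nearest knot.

35 kt

Hurricane Yolanda: ΔP = 100; V ≈ 6.26 × 100^0.632 ≈ 114.97 kt.
Typhoon Ione: ΔP = 50; V ≈ 6.6 × 50^0.638 ≈ 80.07 kt.
Difference ≈ 114.97 − 80.07 = 34.90 → 35 kt.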